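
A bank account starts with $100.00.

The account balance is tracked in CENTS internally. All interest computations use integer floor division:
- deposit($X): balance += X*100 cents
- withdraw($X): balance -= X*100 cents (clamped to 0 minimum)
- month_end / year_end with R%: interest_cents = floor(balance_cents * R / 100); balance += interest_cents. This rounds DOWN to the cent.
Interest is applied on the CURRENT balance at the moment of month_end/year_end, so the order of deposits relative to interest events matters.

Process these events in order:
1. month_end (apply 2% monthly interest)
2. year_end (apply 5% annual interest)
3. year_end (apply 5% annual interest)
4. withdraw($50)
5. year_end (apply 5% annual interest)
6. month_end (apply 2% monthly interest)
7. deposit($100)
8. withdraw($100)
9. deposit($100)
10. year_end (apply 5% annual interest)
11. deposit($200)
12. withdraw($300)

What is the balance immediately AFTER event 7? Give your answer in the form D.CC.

After 1 (month_end (apply 2% monthly interest)): balance=$102.00 total_interest=$2.00
After 2 (year_end (apply 5% annual interest)): balance=$107.10 total_interest=$7.10
After 3 (year_end (apply 5% annual interest)): balance=$112.45 total_interest=$12.45
After 4 (withdraw($50)): balance=$62.45 total_interest=$12.45
After 5 (year_end (apply 5% annual interest)): balance=$65.57 total_interest=$15.57
After 6 (month_end (apply 2% monthly interest)): balance=$66.88 total_interest=$16.88
After 7 (deposit($100)): balance=$166.88 total_interest=$16.88

Answer: 166.88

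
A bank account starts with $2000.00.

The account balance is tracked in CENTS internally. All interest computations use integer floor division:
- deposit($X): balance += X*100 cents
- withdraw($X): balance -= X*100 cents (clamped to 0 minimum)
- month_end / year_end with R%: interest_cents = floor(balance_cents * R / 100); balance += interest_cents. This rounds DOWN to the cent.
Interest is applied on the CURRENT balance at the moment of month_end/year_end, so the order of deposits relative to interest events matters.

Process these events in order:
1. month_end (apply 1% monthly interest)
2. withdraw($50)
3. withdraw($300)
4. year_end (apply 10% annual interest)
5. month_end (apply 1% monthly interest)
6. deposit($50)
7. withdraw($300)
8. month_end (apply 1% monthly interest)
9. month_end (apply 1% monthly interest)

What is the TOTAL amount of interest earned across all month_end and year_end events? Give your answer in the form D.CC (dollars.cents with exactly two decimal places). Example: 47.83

Answer: 237.63

Derivation:
After 1 (month_end (apply 1% monthly interest)): balance=$2020.00 total_interest=$20.00
After 2 (withdraw($50)): balance=$1970.00 total_interest=$20.00
After 3 (withdraw($300)): balance=$1670.00 total_interest=$20.00
After 4 (year_end (apply 10% annual interest)): balance=$1837.00 total_interest=$187.00
After 5 (month_end (apply 1% monthly interest)): balance=$1855.37 total_interest=$205.37
After 6 (deposit($50)): balance=$1905.37 total_interest=$205.37
After 7 (withdraw($300)): balance=$1605.37 total_interest=$205.37
After 8 (month_end (apply 1% monthly interest)): balance=$1621.42 total_interest=$221.42
After 9 (month_end (apply 1% monthly interest)): balance=$1637.63 total_interest=$237.63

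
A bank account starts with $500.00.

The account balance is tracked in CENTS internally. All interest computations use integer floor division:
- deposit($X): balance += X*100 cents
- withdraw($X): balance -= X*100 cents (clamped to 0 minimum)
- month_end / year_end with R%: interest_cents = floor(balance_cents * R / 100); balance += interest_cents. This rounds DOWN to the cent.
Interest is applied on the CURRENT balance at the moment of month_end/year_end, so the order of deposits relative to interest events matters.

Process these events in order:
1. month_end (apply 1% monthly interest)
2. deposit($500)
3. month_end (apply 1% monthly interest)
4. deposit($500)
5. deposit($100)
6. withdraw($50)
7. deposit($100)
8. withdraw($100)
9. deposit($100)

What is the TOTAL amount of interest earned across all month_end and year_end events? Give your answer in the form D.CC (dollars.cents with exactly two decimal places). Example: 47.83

After 1 (month_end (apply 1% monthly interest)): balance=$505.00 total_interest=$5.00
After 2 (deposit($500)): balance=$1005.00 total_interest=$5.00
After 3 (month_end (apply 1% monthly interest)): balance=$1015.05 total_interest=$15.05
After 4 (deposit($500)): balance=$1515.05 total_interest=$15.05
After 5 (deposit($100)): balance=$1615.05 total_interest=$15.05
After 6 (withdraw($50)): balance=$1565.05 total_interest=$15.05
After 7 (deposit($100)): balance=$1665.05 total_interest=$15.05
After 8 (withdraw($100)): balance=$1565.05 total_interest=$15.05
After 9 (deposit($100)): balance=$1665.05 total_interest=$15.05

Answer: 15.05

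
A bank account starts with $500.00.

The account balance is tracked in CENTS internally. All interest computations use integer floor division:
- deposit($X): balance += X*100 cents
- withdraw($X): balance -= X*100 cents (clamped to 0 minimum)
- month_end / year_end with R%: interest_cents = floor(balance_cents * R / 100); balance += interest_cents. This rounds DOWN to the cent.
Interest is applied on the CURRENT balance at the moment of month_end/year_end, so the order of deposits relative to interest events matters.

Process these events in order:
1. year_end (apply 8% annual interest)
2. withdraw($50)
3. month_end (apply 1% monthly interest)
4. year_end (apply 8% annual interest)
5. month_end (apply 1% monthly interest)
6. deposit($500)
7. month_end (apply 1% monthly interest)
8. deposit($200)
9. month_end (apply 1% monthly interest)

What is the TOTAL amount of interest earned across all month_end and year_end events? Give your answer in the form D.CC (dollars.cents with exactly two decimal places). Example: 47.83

After 1 (year_end (apply 8% annual interest)): balance=$540.00 total_interest=$40.00
After 2 (withdraw($50)): balance=$490.00 total_interest=$40.00
After 3 (month_end (apply 1% monthly interest)): balance=$494.90 total_interest=$44.90
After 4 (year_end (apply 8% annual interest)): balance=$534.49 total_interest=$84.49
After 5 (month_end (apply 1% monthly interest)): balance=$539.83 total_interest=$89.83
After 6 (deposit($500)): balance=$1039.83 total_interest=$89.83
After 7 (month_end (apply 1% monthly interest)): balance=$1050.22 total_interest=$100.22
After 8 (deposit($200)): balance=$1250.22 total_interest=$100.22
After 9 (month_end (apply 1% monthly interest)): balance=$1262.72 total_interest=$112.72

Answer: 112.72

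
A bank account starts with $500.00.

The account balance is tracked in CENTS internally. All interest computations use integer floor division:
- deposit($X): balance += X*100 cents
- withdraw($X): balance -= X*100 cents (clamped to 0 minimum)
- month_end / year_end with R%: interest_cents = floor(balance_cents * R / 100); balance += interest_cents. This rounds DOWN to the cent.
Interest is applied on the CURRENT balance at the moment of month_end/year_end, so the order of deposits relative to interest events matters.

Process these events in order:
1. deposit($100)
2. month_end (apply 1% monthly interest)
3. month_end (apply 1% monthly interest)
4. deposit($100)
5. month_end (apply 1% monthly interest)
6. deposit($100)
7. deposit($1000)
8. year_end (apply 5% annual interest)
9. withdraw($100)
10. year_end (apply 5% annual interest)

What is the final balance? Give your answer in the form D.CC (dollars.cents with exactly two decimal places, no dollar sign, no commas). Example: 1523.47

After 1 (deposit($100)): balance=$600.00 total_interest=$0.00
After 2 (month_end (apply 1% monthly interest)): balance=$606.00 total_interest=$6.00
After 3 (month_end (apply 1% monthly interest)): balance=$612.06 total_interest=$12.06
After 4 (deposit($100)): balance=$712.06 total_interest=$12.06
After 5 (month_end (apply 1% monthly interest)): balance=$719.18 total_interest=$19.18
After 6 (deposit($100)): balance=$819.18 total_interest=$19.18
After 7 (deposit($1000)): balance=$1819.18 total_interest=$19.18
After 8 (year_end (apply 5% annual interest)): balance=$1910.13 total_interest=$110.13
After 9 (withdraw($100)): balance=$1810.13 total_interest=$110.13
After 10 (year_end (apply 5% annual interest)): balance=$1900.63 total_interest=$200.63

Answer: 1900.63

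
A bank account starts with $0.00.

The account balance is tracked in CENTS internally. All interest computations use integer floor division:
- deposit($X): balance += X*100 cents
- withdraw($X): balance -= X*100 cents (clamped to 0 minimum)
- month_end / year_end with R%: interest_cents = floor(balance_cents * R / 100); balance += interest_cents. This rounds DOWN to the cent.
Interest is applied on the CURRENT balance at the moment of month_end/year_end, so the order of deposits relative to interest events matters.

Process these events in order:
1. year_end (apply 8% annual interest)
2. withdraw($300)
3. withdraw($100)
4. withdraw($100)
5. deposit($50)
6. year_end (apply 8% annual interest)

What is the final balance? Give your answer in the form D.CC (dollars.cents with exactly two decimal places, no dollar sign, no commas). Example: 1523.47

Answer: 54.00

Derivation:
After 1 (year_end (apply 8% annual interest)): balance=$0.00 total_interest=$0.00
After 2 (withdraw($300)): balance=$0.00 total_interest=$0.00
After 3 (withdraw($100)): balance=$0.00 total_interest=$0.00
After 4 (withdraw($100)): balance=$0.00 total_interest=$0.00
After 5 (deposit($50)): balance=$50.00 total_interest=$0.00
After 6 (year_end (apply 8% annual interest)): balance=$54.00 total_interest=$4.00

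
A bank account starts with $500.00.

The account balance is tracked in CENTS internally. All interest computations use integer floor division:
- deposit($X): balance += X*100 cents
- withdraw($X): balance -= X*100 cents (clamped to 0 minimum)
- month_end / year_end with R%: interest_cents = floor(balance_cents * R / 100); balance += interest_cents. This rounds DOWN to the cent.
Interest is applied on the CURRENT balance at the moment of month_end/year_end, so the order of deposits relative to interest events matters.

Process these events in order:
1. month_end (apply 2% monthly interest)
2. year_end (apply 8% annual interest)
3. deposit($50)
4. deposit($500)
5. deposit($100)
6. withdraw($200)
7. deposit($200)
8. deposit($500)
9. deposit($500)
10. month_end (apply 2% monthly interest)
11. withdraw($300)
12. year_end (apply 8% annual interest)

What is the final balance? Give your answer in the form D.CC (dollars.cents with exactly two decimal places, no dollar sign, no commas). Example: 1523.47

Answer: 2100.39

Derivation:
After 1 (month_end (apply 2% monthly interest)): balance=$510.00 total_interest=$10.00
After 2 (year_end (apply 8% annual interest)): balance=$550.80 total_interest=$50.80
After 3 (deposit($50)): balance=$600.80 total_interest=$50.80
After 4 (deposit($500)): balance=$1100.80 total_interest=$50.80
After 5 (deposit($100)): balance=$1200.80 total_interest=$50.80
After 6 (withdraw($200)): balance=$1000.80 total_interest=$50.80
After 7 (deposit($200)): balance=$1200.80 total_interest=$50.80
After 8 (deposit($500)): balance=$1700.80 total_interest=$50.80
After 9 (deposit($500)): balance=$2200.80 total_interest=$50.80
After 10 (month_end (apply 2% monthly interest)): balance=$2244.81 total_interest=$94.81
After 11 (withdraw($300)): balance=$1944.81 total_interest=$94.81
After 12 (year_end (apply 8% annual interest)): balance=$2100.39 total_interest=$250.39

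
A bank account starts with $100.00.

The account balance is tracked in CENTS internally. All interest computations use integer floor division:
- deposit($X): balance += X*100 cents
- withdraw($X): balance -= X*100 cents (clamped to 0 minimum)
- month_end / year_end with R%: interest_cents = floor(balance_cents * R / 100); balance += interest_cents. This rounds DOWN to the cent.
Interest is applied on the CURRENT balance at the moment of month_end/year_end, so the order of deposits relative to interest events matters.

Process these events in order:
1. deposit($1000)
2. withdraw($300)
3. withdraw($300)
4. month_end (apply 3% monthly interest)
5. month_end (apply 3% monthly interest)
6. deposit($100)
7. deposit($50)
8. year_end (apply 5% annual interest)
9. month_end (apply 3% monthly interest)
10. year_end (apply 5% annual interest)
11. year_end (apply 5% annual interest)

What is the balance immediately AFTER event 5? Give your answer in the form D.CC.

After 1 (deposit($1000)): balance=$1100.00 total_interest=$0.00
After 2 (withdraw($300)): balance=$800.00 total_interest=$0.00
After 3 (withdraw($300)): balance=$500.00 total_interest=$0.00
After 4 (month_end (apply 3% monthly interest)): balance=$515.00 total_interest=$15.00
After 5 (month_end (apply 3% monthly interest)): balance=$530.45 total_interest=$30.45

Answer: 530.45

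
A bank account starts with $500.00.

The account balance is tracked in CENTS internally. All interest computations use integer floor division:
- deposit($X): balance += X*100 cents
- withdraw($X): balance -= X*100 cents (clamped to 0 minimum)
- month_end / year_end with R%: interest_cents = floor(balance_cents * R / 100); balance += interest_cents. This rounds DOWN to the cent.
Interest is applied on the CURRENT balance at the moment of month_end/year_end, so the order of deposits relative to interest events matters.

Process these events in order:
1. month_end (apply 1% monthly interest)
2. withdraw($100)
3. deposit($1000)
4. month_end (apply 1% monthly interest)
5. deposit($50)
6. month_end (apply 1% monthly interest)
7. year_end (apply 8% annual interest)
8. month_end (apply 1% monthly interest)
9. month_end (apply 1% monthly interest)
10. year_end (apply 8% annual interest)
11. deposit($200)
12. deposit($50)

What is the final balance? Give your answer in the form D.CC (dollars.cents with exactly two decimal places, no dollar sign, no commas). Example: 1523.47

After 1 (month_end (apply 1% monthly interest)): balance=$505.00 total_interest=$5.00
After 2 (withdraw($100)): balance=$405.00 total_interest=$5.00
After 3 (deposit($1000)): balance=$1405.00 total_interest=$5.00
After 4 (month_end (apply 1% monthly interest)): balance=$1419.05 total_interest=$19.05
After 5 (deposit($50)): balance=$1469.05 total_interest=$19.05
After 6 (month_end (apply 1% monthly interest)): balance=$1483.74 total_interest=$33.74
After 7 (year_end (apply 8% annual interest)): balance=$1602.43 total_interest=$152.43
After 8 (month_end (apply 1% monthly interest)): balance=$1618.45 total_interest=$168.45
After 9 (month_end (apply 1% monthly interest)): balance=$1634.63 total_interest=$184.63
After 10 (year_end (apply 8% annual interest)): balance=$1765.40 total_interest=$315.40
After 11 (deposit($200)): balance=$1965.40 total_interest=$315.40
After 12 (deposit($50)): balance=$2015.40 total_interest=$315.40

Answer: 2015.40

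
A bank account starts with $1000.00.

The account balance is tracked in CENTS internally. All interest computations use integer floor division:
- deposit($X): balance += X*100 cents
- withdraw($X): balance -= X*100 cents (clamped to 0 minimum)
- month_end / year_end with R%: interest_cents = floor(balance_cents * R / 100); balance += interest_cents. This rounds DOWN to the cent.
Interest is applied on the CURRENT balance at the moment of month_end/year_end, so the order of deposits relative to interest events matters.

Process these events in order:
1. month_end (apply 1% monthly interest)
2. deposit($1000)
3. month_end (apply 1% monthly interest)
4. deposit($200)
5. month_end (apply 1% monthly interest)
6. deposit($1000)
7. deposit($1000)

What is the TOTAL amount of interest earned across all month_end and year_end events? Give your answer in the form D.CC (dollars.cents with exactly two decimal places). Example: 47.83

Answer: 52.40

Derivation:
After 1 (month_end (apply 1% monthly interest)): balance=$1010.00 total_interest=$10.00
After 2 (deposit($1000)): balance=$2010.00 total_interest=$10.00
After 3 (month_end (apply 1% monthly interest)): balance=$2030.10 total_interest=$30.10
After 4 (deposit($200)): balance=$2230.10 total_interest=$30.10
After 5 (month_end (apply 1% monthly interest)): balance=$2252.40 total_interest=$52.40
After 6 (deposit($1000)): balance=$3252.40 total_interest=$52.40
After 7 (deposit($1000)): balance=$4252.40 total_interest=$52.40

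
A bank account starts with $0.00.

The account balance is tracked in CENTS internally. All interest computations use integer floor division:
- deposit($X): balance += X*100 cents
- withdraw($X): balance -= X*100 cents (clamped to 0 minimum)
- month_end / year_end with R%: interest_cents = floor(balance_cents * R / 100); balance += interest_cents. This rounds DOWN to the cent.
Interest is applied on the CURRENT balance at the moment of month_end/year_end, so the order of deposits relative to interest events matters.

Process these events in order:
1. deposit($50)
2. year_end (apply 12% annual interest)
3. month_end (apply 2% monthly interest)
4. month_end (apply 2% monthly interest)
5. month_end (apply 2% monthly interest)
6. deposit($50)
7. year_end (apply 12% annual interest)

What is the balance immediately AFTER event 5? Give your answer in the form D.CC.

After 1 (deposit($50)): balance=$50.00 total_interest=$0.00
After 2 (year_end (apply 12% annual interest)): balance=$56.00 total_interest=$6.00
After 3 (month_end (apply 2% monthly interest)): balance=$57.12 total_interest=$7.12
After 4 (month_end (apply 2% monthly interest)): balance=$58.26 total_interest=$8.26
After 5 (month_end (apply 2% monthly interest)): balance=$59.42 total_interest=$9.42

Answer: 59.42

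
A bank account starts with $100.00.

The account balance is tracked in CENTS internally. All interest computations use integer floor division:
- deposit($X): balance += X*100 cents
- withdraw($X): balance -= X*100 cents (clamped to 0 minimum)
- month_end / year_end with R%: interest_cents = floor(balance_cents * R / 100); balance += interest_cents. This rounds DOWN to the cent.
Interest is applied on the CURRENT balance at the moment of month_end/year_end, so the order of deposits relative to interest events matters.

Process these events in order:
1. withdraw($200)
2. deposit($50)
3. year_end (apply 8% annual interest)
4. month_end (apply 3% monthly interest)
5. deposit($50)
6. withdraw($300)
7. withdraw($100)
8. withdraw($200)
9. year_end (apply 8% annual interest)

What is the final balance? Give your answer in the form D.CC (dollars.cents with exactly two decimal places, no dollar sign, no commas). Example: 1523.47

Answer: 0.00

Derivation:
After 1 (withdraw($200)): balance=$0.00 total_interest=$0.00
After 2 (deposit($50)): balance=$50.00 total_interest=$0.00
After 3 (year_end (apply 8% annual interest)): balance=$54.00 total_interest=$4.00
After 4 (month_end (apply 3% monthly interest)): balance=$55.62 total_interest=$5.62
After 5 (deposit($50)): balance=$105.62 total_interest=$5.62
After 6 (withdraw($300)): balance=$0.00 total_interest=$5.62
After 7 (withdraw($100)): balance=$0.00 total_interest=$5.62
After 8 (withdraw($200)): balance=$0.00 total_interest=$5.62
After 9 (year_end (apply 8% annual interest)): balance=$0.00 total_interest=$5.62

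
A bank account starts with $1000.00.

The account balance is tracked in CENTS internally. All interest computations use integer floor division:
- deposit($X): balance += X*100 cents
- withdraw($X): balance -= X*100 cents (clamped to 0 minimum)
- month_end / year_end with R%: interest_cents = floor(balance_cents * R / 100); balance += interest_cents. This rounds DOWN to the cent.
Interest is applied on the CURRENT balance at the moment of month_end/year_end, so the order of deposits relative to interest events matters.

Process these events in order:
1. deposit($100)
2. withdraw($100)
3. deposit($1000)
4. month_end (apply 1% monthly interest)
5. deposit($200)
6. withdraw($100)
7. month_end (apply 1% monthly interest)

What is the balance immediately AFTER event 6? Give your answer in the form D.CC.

Answer: 2120.00

Derivation:
After 1 (deposit($100)): balance=$1100.00 total_interest=$0.00
After 2 (withdraw($100)): balance=$1000.00 total_interest=$0.00
After 3 (deposit($1000)): balance=$2000.00 total_interest=$0.00
After 4 (month_end (apply 1% monthly interest)): balance=$2020.00 total_interest=$20.00
After 5 (deposit($200)): balance=$2220.00 total_interest=$20.00
After 6 (withdraw($100)): balance=$2120.00 total_interest=$20.00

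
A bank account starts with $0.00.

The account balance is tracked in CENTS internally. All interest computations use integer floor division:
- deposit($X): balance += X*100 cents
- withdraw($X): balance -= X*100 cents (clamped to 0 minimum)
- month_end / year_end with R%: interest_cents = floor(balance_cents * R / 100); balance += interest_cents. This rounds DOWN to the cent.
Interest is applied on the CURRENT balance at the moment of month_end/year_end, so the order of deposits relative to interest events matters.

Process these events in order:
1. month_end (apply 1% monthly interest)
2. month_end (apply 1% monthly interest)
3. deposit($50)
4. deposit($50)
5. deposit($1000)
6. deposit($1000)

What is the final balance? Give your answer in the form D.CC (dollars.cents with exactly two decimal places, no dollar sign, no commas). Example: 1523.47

After 1 (month_end (apply 1% monthly interest)): balance=$0.00 total_interest=$0.00
After 2 (month_end (apply 1% monthly interest)): balance=$0.00 total_interest=$0.00
After 3 (deposit($50)): balance=$50.00 total_interest=$0.00
After 4 (deposit($50)): balance=$100.00 total_interest=$0.00
After 5 (deposit($1000)): balance=$1100.00 total_interest=$0.00
After 6 (deposit($1000)): balance=$2100.00 total_interest=$0.00

Answer: 2100.00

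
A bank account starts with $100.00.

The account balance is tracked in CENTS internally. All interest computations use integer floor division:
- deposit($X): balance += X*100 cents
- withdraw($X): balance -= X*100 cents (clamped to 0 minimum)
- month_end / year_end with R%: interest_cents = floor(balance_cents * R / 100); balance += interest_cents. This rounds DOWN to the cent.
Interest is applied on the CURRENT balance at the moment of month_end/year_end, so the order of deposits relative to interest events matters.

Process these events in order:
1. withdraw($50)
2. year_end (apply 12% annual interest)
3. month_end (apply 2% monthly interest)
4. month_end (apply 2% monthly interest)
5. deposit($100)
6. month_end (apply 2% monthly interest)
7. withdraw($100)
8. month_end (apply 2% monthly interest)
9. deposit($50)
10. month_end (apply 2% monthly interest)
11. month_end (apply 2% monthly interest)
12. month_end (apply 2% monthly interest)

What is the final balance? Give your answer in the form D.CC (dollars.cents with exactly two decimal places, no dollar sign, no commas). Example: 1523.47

After 1 (withdraw($50)): balance=$50.00 total_interest=$0.00
After 2 (year_end (apply 12% annual interest)): balance=$56.00 total_interest=$6.00
After 3 (month_end (apply 2% monthly interest)): balance=$57.12 total_interest=$7.12
After 4 (month_end (apply 2% monthly interest)): balance=$58.26 total_interest=$8.26
After 5 (deposit($100)): balance=$158.26 total_interest=$8.26
After 6 (month_end (apply 2% monthly interest)): balance=$161.42 total_interest=$11.42
After 7 (withdraw($100)): balance=$61.42 total_interest=$11.42
After 8 (month_end (apply 2% monthly interest)): balance=$62.64 total_interest=$12.64
After 9 (deposit($50)): balance=$112.64 total_interest=$12.64
After 10 (month_end (apply 2% monthly interest)): balance=$114.89 total_interest=$14.89
After 11 (month_end (apply 2% monthly interest)): balance=$117.18 total_interest=$17.18
After 12 (month_end (apply 2% monthly interest)): balance=$119.52 total_interest=$19.52

Answer: 119.52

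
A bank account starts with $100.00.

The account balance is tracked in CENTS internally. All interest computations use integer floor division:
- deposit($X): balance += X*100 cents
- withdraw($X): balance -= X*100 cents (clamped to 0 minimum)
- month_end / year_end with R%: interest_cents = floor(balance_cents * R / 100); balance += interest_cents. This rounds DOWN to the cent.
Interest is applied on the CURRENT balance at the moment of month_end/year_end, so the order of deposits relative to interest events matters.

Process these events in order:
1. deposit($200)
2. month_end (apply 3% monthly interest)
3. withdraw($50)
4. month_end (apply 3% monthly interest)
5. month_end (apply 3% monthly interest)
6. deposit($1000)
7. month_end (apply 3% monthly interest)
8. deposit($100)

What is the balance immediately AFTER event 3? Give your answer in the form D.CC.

Answer: 259.00

Derivation:
After 1 (deposit($200)): balance=$300.00 total_interest=$0.00
After 2 (month_end (apply 3% monthly interest)): balance=$309.00 total_interest=$9.00
After 3 (withdraw($50)): balance=$259.00 total_interest=$9.00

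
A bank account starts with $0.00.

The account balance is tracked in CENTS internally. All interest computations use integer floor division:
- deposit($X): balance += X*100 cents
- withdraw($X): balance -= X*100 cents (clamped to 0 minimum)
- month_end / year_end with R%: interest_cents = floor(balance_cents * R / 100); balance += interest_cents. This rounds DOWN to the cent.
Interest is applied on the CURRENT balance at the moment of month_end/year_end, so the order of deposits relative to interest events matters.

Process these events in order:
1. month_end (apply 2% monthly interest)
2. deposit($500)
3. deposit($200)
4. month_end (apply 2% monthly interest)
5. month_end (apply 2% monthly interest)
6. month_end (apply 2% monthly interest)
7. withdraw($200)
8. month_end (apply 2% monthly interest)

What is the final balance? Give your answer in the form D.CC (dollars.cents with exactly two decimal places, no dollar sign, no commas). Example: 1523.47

Answer: 553.69

Derivation:
After 1 (month_end (apply 2% monthly interest)): balance=$0.00 total_interest=$0.00
After 2 (deposit($500)): balance=$500.00 total_interest=$0.00
After 3 (deposit($200)): balance=$700.00 total_interest=$0.00
After 4 (month_end (apply 2% monthly interest)): balance=$714.00 total_interest=$14.00
After 5 (month_end (apply 2% monthly interest)): balance=$728.28 total_interest=$28.28
After 6 (month_end (apply 2% monthly interest)): balance=$742.84 total_interest=$42.84
After 7 (withdraw($200)): balance=$542.84 total_interest=$42.84
After 8 (month_end (apply 2% monthly interest)): balance=$553.69 total_interest=$53.69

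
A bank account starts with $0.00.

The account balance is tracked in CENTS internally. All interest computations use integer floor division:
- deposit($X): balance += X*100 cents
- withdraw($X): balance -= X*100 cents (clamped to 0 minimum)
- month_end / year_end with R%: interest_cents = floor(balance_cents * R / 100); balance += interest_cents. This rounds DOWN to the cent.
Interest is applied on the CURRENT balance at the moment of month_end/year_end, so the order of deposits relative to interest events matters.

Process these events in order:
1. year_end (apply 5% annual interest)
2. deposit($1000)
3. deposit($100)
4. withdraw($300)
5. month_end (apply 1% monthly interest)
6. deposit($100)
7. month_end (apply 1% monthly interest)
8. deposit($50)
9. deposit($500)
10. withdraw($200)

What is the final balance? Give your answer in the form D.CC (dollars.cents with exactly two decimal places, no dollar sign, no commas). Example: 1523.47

After 1 (year_end (apply 5% annual interest)): balance=$0.00 total_interest=$0.00
After 2 (deposit($1000)): balance=$1000.00 total_interest=$0.00
After 3 (deposit($100)): balance=$1100.00 total_interest=$0.00
After 4 (withdraw($300)): balance=$800.00 total_interest=$0.00
After 5 (month_end (apply 1% monthly interest)): balance=$808.00 total_interest=$8.00
After 6 (deposit($100)): balance=$908.00 total_interest=$8.00
After 7 (month_end (apply 1% monthly interest)): balance=$917.08 total_interest=$17.08
After 8 (deposit($50)): balance=$967.08 total_interest=$17.08
After 9 (deposit($500)): balance=$1467.08 total_interest=$17.08
After 10 (withdraw($200)): balance=$1267.08 total_interest=$17.08

Answer: 1267.08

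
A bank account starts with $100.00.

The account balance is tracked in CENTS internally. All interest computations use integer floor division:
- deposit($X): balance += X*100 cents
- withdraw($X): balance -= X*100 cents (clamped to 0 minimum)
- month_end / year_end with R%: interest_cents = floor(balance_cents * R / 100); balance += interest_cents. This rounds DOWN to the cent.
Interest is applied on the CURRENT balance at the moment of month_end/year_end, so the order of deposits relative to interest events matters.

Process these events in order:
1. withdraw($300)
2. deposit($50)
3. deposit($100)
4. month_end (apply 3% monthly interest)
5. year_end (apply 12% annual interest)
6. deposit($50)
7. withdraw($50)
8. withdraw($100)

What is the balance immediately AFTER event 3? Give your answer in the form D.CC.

Answer: 150.00

Derivation:
After 1 (withdraw($300)): balance=$0.00 total_interest=$0.00
After 2 (deposit($50)): balance=$50.00 total_interest=$0.00
After 3 (deposit($100)): balance=$150.00 total_interest=$0.00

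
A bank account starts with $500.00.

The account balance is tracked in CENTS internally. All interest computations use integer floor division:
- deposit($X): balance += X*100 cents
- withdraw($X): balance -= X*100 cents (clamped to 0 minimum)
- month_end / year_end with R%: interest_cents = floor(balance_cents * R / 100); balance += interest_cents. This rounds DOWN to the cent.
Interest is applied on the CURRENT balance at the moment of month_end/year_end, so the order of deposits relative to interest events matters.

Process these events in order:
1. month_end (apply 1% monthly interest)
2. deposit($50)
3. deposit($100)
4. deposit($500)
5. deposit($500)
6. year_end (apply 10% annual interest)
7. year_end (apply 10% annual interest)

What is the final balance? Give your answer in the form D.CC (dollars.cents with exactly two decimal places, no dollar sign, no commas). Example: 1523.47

Answer: 2002.55

Derivation:
After 1 (month_end (apply 1% monthly interest)): balance=$505.00 total_interest=$5.00
After 2 (deposit($50)): balance=$555.00 total_interest=$5.00
After 3 (deposit($100)): balance=$655.00 total_interest=$5.00
After 4 (deposit($500)): balance=$1155.00 total_interest=$5.00
After 5 (deposit($500)): balance=$1655.00 total_interest=$5.00
After 6 (year_end (apply 10% annual interest)): balance=$1820.50 total_interest=$170.50
After 7 (year_end (apply 10% annual interest)): balance=$2002.55 total_interest=$352.55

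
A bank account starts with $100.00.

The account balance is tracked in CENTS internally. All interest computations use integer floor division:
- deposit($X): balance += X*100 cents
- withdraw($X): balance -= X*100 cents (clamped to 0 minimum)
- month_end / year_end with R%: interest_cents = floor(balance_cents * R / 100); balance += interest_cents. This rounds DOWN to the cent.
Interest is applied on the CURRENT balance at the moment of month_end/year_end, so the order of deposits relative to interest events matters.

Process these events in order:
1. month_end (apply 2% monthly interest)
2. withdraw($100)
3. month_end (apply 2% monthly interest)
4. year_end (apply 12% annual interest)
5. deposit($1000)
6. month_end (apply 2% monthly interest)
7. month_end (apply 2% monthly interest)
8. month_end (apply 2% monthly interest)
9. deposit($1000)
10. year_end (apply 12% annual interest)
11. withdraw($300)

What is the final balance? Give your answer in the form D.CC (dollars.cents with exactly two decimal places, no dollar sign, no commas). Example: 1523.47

Answer: 2011.24

Derivation:
After 1 (month_end (apply 2% monthly interest)): balance=$102.00 total_interest=$2.00
After 2 (withdraw($100)): balance=$2.00 total_interest=$2.00
After 3 (month_end (apply 2% monthly interest)): balance=$2.04 total_interest=$2.04
After 4 (year_end (apply 12% annual interest)): balance=$2.28 total_interest=$2.28
After 5 (deposit($1000)): balance=$1002.28 total_interest=$2.28
After 6 (month_end (apply 2% monthly interest)): balance=$1022.32 total_interest=$22.32
After 7 (month_end (apply 2% monthly interest)): balance=$1042.76 total_interest=$42.76
After 8 (month_end (apply 2% monthly interest)): balance=$1063.61 total_interest=$63.61
After 9 (deposit($1000)): balance=$2063.61 total_interest=$63.61
After 10 (year_end (apply 12% annual interest)): balance=$2311.24 total_interest=$311.24
After 11 (withdraw($300)): balance=$2011.24 total_interest=$311.24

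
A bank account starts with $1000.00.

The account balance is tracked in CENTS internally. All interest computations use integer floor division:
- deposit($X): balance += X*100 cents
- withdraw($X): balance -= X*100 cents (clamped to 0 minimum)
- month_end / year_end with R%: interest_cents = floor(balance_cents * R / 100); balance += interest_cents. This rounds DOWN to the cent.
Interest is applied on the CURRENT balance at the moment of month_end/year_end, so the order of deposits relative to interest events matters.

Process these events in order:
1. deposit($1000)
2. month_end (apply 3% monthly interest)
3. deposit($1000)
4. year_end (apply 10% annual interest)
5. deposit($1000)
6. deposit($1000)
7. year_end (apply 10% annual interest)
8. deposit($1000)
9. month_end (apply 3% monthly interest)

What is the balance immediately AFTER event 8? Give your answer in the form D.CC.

After 1 (deposit($1000)): balance=$2000.00 total_interest=$0.00
After 2 (month_end (apply 3% monthly interest)): balance=$2060.00 total_interest=$60.00
After 3 (deposit($1000)): balance=$3060.00 total_interest=$60.00
After 4 (year_end (apply 10% annual interest)): balance=$3366.00 total_interest=$366.00
After 5 (deposit($1000)): balance=$4366.00 total_interest=$366.00
After 6 (deposit($1000)): balance=$5366.00 total_interest=$366.00
After 7 (year_end (apply 10% annual interest)): balance=$5902.60 total_interest=$902.60
After 8 (deposit($1000)): balance=$6902.60 total_interest=$902.60

Answer: 6902.60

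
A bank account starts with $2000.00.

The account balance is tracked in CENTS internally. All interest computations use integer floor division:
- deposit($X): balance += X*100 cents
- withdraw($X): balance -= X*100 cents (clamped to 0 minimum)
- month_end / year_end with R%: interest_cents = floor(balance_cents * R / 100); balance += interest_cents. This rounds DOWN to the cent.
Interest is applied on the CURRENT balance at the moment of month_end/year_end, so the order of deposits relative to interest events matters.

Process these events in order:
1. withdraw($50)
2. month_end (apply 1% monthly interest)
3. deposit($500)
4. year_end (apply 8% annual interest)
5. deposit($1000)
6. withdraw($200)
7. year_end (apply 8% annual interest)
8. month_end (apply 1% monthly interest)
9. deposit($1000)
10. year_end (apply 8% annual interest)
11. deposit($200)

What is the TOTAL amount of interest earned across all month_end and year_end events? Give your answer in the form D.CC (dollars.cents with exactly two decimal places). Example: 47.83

Answer: 914.40

Derivation:
After 1 (withdraw($50)): balance=$1950.00 total_interest=$0.00
After 2 (month_end (apply 1% monthly interest)): balance=$1969.50 total_interest=$19.50
After 3 (deposit($500)): balance=$2469.50 total_interest=$19.50
After 4 (year_end (apply 8% annual interest)): balance=$2667.06 total_interest=$217.06
After 5 (deposit($1000)): balance=$3667.06 total_interest=$217.06
After 6 (withdraw($200)): balance=$3467.06 total_interest=$217.06
After 7 (year_end (apply 8% annual interest)): balance=$3744.42 total_interest=$494.42
After 8 (month_end (apply 1% monthly interest)): balance=$3781.86 total_interest=$531.86
After 9 (deposit($1000)): balance=$4781.86 total_interest=$531.86
After 10 (year_end (apply 8% annual interest)): balance=$5164.40 total_interest=$914.40
After 11 (deposit($200)): balance=$5364.40 total_interest=$914.40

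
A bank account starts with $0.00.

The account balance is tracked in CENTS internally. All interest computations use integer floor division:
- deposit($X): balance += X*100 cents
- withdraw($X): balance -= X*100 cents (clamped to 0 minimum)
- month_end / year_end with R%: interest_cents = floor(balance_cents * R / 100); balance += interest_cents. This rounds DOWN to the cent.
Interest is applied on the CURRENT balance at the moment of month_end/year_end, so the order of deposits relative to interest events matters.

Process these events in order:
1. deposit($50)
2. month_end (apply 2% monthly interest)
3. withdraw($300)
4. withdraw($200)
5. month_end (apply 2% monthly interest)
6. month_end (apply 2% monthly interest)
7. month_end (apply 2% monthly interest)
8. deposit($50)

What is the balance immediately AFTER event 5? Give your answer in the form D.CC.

After 1 (deposit($50)): balance=$50.00 total_interest=$0.00
After 2 (month_end (apply 2% monthly interest)): balance=$51.00 total_interest=$1.00
After 3 (withdraw($300)): balance=$0.00 total_interest=$1.00
After 4 (withdraw($200)): balance=$0.00 total_interest=$1.00
After 5 (month_end (apply 2% monthly interest)): balance=$0.00 total_interest=$1.00

Answer: 0.00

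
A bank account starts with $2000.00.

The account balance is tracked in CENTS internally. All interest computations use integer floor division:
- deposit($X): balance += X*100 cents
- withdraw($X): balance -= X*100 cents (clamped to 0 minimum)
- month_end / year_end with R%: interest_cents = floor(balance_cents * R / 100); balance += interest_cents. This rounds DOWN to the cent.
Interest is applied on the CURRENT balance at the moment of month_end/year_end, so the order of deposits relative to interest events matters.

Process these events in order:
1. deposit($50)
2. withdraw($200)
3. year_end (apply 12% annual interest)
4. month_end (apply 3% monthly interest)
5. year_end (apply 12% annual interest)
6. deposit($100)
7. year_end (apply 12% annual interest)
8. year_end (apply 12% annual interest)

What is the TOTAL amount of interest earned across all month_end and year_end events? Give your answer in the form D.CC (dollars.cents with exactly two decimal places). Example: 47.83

Answer: 1173.76

Derivation:
After 1 (deposit($50)): balance=$2050.00 total_interest=$0.00
After 2 (withdraw($200)): balance=$1850.00 total_interest=$0.00
After 3 (year_end (apply 12% annual interest)): balance=$2072.00 total_interest=$222.00
After 4 (month_end (apply 3% monthly interest)): balance=$2134.16 total_interest=$284.16
After 5 (year_end (apply 12% annual interest)): balance=$2390.25 total_interest=$540.25
After 6 (deposit($100)): balance=$2490.25 total_interest=$540.25
After 7 (year_end (apply 12% annual interest)): balance=$2789.08 total_interest=$839.08
After 8 (year_end (apply 12% annual interest)): balance=$3123.76 total_interest=$1173.76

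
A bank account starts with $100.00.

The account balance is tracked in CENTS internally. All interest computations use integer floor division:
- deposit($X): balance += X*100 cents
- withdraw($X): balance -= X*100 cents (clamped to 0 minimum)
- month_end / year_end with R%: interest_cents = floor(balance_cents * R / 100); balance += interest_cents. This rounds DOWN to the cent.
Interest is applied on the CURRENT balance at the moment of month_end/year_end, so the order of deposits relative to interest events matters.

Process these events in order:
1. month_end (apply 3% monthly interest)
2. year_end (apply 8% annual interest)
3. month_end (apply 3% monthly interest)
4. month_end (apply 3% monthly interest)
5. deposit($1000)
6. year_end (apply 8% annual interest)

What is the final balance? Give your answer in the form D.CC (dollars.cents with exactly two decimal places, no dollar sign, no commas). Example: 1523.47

After 1 (month_end (apply 3% monthly interest)): balance=$103.00 total_interest=$3.00
After 2 (year_end (apply 8% annual interest)): balance=$111.24 total_interest=$11.24
After 3 (month_end (apply 3% monthly interest)): balance=$114.57 total_interest=$14.57
After 4 (month_end (apply 3% monthly interest)): balance=$118.00 total_interest=$18.00
After 5 (deposit($1000)): balance=$1118.00 total_interest=$18.00
After 6 (year_end (apply 8% annual interest)): balance=$1207.44 total_interest=$107.44

Answer: 1207.44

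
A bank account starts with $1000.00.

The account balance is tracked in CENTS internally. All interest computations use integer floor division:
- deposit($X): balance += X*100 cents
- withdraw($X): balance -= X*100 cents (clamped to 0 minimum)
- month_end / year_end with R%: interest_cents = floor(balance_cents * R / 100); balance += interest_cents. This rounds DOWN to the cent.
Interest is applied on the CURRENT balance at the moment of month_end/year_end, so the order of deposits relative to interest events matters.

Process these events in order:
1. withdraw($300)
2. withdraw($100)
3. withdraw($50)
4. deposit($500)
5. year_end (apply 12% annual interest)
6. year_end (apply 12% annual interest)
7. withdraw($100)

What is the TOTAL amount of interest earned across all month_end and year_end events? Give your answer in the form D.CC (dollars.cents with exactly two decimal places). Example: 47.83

After 1 (withdraw($300)): balance=$700.00 total_interest=$0.00
After 2 (withdraw($100)): balance=$600.00 total_interest=$0.00
After 3 (withdraw($50)): balance=$550.00 total_interest=$0.00
After 4 (deposit($500)): balance=$1050.00 total_interest=$0.00
After 5 (year_end (apply 12% annual interest)): balance=$1176.00 total_interest=$126.00
After 6 (year_end (apply 12% annual interest)): balance=$1317.12 total_interest=$267.12
After 7 (withdraw($100)): balance=$1217.12 total_interest=$267.12

Answer: 267.12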